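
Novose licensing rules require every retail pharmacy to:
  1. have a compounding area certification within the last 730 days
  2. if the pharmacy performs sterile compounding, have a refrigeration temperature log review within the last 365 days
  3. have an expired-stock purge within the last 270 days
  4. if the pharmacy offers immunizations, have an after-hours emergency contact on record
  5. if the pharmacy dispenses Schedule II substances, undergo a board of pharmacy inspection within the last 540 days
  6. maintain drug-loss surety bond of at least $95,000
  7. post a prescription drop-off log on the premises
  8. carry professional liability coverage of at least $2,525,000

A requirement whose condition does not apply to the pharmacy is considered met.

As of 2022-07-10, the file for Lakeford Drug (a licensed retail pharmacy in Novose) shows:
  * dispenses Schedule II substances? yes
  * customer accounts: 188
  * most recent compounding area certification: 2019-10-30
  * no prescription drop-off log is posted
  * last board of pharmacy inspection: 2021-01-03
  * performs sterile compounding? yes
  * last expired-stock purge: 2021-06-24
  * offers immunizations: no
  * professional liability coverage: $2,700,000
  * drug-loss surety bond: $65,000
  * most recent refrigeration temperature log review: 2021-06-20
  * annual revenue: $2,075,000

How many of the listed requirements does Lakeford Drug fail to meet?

6

1. compounding area certification 984 days ago vs limit 730 → not met
2. condition 'performs sterile compounding' holds; refrigeration temperature log review 385 days ago vs limit 365 → not met
3. expired-stock purge 381 days ago vs limit 270 → not met
4. condition 'offers immunizations' does not hold → requirement n/a → met
5. condition 'dispenses Schedule II substances' holds; board of pharmacy inspection 553 days ago vs limit 540 → not met
6. drug-loss surety bond $65,000 < $95,000 → not met
7. prescription drop-off log absent → not met
8. professional liability coverage $2,700,000 ≥ $2,525,000 → met
Not met: 6 of 8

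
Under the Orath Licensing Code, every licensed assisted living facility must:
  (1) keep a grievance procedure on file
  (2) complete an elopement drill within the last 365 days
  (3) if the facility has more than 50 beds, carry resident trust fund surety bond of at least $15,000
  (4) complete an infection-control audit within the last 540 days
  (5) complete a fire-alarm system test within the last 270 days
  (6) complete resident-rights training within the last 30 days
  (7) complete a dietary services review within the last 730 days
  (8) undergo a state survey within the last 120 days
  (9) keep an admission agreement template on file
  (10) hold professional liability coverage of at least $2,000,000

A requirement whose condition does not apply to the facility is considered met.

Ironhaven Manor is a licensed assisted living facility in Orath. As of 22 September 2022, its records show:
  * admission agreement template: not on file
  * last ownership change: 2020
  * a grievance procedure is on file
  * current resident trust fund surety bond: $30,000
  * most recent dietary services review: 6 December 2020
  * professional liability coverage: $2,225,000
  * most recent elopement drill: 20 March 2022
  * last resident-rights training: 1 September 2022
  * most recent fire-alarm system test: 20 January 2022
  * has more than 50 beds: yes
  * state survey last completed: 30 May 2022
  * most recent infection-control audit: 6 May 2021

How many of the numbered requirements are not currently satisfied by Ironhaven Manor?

1. grievance procedure present → met
2. elopement drill 186 days ago vs limit 365 → met
3. condition 'has more than 50 beds' holds; resident trust fund surety bond $30,000 ≥ $15,000 → met
4. infection-control audit 504 days ago vs limit 540 → met
5. fire-alarm system test 245 days ago vs limit 270 → met
6. resident-rights training 21 days ago vs limit 30 → met
7. dietary services review 655 days ago vs limit 730 → met
8. state survey 115 days ago vs limit 120 → met
9. admission agreement template absent → not met
10. professional liability coverage $2,225,000 ≥ $2,000,000 → met
Not met: 1 of 10

1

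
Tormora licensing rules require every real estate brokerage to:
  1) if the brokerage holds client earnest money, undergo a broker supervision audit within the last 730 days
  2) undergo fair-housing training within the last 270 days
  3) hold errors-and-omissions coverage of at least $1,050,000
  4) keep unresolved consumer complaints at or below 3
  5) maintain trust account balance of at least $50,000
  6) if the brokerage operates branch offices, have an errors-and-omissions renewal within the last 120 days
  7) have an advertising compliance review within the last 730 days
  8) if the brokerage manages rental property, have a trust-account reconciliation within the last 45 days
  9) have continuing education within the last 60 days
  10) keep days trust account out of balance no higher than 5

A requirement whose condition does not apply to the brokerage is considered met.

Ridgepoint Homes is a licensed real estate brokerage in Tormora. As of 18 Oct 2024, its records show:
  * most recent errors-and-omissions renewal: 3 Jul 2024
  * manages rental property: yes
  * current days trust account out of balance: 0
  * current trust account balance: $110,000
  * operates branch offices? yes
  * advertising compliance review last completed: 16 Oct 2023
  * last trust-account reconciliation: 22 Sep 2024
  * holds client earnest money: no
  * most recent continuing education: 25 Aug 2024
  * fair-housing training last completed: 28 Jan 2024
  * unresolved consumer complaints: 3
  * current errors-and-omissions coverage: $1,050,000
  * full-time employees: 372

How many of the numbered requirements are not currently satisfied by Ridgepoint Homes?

0

1. condition 'holds client earnest money' does not hold → requirement n/a → met
2. fair-housing training 264 days ago vs limit 270 → met
3. errors-and-omissions coverage $1,050,000 ≥ $1,050,000 → met
4. unresolved consumer complaints 3 ≤ 3 → met
5. trust account balance $110,000 ≥ $50,000 → met
6. condition 'operates branch offices' holds; errors-and-omissions renewal 107 days ago vs limit 120 → met
7. advertising compliance review 368 days ago vs limit 730 → met
8. condition 'manages rental property' holds; trust-account reconciliation 26 days ago vs limit 45 → met
9. continuing education 54 days ago vs limit 60 → met
10. days trust account out of balance 0 ≤ 5 → met
Not met: 0 of 10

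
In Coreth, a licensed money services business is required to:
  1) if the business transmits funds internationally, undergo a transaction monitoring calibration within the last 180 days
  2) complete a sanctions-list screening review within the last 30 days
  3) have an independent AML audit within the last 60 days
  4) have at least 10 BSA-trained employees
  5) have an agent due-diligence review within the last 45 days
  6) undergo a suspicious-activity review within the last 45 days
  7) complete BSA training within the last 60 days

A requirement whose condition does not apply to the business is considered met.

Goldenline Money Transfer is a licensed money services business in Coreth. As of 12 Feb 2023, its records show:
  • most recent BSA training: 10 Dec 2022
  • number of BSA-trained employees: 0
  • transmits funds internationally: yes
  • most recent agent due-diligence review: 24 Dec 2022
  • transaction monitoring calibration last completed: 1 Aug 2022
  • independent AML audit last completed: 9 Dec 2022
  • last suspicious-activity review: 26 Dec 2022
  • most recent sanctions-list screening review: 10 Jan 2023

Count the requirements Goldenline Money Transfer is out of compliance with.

1. condition 'transmits funds internationally' holds; transaction monitoring calibration 195 days ago vs limit 180 → not met
2. sanctions-list screening review 33 days ago vs limit 30 → not met
3. independent AML audit 65 days ago vs limit 60 → not met
4. BSA-trained employees 0 < 10 → not met
5. agent due-diligence review 50 days ago vs limit 45 → not met
6. suspicious-activity review 48 days ago vs limit 45 → not met
7. BSA training 64 days ago vs limit 60 → not met
Not met: 7 of 7

7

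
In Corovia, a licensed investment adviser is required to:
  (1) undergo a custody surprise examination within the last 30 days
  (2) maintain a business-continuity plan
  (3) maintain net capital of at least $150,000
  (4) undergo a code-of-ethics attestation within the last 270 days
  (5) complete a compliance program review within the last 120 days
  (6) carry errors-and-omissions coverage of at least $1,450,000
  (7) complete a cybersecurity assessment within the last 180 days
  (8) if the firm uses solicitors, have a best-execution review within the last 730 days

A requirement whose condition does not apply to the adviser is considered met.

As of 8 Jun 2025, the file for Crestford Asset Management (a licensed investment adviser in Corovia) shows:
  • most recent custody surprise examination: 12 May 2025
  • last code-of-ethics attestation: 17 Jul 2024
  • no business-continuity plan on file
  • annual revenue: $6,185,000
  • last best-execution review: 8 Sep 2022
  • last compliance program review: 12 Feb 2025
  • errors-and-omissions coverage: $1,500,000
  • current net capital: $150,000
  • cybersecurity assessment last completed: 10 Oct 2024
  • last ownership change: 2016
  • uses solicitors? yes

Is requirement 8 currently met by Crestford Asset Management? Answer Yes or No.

No

8. condition 'uses solicitors' holds; best-execution review 1004 days ago vs limit 730 → not met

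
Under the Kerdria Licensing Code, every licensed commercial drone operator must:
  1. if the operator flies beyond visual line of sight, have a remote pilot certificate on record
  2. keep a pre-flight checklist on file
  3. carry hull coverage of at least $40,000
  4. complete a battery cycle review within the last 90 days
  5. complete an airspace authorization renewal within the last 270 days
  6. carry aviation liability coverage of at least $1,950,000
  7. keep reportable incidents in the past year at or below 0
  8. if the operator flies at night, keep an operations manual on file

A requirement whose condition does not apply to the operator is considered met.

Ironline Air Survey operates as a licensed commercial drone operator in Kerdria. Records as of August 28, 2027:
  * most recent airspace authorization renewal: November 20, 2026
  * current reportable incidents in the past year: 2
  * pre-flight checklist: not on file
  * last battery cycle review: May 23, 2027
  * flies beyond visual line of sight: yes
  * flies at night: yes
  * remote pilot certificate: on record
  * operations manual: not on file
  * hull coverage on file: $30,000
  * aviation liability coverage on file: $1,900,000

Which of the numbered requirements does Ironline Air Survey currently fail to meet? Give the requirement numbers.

2, 3, 4, 5, 6, 7, 8

1. condition 'flies beyond visual line of sight' holds; remote pilot certificate present → met
2. pre-flight checklist absent → not met
3. hull coverage $30,000 < $40,000 → not met
4. battery cycle review 97 days ago vs limit 90 → not met
5. airspace authorization renewal 281 days ago vs limit 270 → not met
6. aviation liability coverage $1,900,000 < $1,950,000 → not met
7. reportable incidents in the past year 2 > 0 → not met
8. condition 'flies at night' holds; operations manual absent → not met
Not met: 2, 3, 4, 5, 6, 7, 8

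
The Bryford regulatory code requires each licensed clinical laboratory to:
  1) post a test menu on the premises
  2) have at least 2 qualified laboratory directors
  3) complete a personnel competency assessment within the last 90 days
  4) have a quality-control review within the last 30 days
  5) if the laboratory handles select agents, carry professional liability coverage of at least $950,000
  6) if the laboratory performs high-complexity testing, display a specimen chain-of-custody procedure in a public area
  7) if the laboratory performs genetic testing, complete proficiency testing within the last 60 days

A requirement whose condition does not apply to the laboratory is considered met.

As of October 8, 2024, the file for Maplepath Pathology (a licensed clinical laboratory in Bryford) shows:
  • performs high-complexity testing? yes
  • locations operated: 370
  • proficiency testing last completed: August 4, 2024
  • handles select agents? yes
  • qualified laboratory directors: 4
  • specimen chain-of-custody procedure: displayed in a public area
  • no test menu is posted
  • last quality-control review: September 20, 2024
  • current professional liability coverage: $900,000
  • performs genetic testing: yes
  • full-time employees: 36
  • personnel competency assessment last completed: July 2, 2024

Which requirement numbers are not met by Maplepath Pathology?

1. test menu absent → not met
2. qualified laboratory directors 4 ≥ 2 → met
3. personnel competency assessment 98 days ago vs limit 90 → not met
4. quality-control review 18 days ago vs limit 30 → met
5. condition 'handles select agents' holds; professional liability coverage $900,000 < $950,000 → not met
6. condition 'performs high-complexity testing' holds; specimen chain-of-custody procedure present → met
7. condition 'performs genetic testing' holds; proficiency testing 65 days ago vs limit 60 → not met
Not met: 1, 3, 5, 7

1, 3, 5, 7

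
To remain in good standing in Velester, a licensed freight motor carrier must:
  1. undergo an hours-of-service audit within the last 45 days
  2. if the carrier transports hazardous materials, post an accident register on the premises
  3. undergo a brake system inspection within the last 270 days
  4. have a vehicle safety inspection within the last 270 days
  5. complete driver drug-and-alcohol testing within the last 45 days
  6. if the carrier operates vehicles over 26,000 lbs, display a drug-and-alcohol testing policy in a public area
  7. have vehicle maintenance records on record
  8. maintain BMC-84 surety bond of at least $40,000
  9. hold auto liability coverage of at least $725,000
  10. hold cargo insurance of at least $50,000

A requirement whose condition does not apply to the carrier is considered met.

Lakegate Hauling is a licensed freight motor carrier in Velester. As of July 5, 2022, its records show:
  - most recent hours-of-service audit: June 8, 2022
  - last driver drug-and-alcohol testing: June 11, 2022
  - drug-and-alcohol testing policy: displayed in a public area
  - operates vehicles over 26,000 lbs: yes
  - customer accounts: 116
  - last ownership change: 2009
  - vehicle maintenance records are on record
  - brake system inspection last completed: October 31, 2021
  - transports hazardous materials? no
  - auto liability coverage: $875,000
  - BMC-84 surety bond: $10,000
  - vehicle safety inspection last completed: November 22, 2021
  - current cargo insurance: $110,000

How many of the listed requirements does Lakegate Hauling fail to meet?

1

1. hours-of-service audit 27 days ago vs limit 45 → met
2. condition 'transports hazardous materials' does not hold → requirement n/a → met
3. brake system inspection 247 days ago vs limit 270 → met
4. vehicle safety inspection 225 days ago vs limit 270 → met
5. driver drug-and-alcohol testing 24 days ago vs limit 45 → met
6. condition 'operates vehicles over 26,000 lbs' holds; drug-and-alcohol testing policy present → met
7. vehicle maintenance records present → met
8. BMC-84 surety bond $10,000 < $40,000 → not met
9. auto liability coverage $875,000 ≥ $725,000 → met
10. cargo insurance $110,000 ≥ $50,000 → met
Not met: 1 of 10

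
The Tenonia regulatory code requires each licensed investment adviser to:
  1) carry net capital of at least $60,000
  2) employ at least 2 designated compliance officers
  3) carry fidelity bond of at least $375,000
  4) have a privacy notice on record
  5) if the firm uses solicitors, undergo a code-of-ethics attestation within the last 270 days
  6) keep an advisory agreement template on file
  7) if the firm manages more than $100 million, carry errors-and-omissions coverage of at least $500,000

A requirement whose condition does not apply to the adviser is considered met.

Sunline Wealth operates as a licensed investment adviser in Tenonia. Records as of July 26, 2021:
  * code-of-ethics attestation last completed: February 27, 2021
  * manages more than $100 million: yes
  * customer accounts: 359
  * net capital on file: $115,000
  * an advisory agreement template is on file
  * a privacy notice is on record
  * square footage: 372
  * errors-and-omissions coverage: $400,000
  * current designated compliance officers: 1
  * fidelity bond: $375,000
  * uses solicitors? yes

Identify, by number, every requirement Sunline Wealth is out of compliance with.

1. net capital $115,000 ≥ $60,000 → met
2. designated compliance officers 1 < 2 → not met
3. fidelity bond $375,000 ≥ $375,000 → met
4. privacy notice present → met
5. condition 'uses solicitors' holds; code-of-ethics attestation 149 days ago vs limit 270 → met
6. advisory agreement template present → met
7. condition 'manages more than $100 million' holds; errors-and-omissions coverage $400,000 < $500,000 → not met
Not met: 2, 7

2, 7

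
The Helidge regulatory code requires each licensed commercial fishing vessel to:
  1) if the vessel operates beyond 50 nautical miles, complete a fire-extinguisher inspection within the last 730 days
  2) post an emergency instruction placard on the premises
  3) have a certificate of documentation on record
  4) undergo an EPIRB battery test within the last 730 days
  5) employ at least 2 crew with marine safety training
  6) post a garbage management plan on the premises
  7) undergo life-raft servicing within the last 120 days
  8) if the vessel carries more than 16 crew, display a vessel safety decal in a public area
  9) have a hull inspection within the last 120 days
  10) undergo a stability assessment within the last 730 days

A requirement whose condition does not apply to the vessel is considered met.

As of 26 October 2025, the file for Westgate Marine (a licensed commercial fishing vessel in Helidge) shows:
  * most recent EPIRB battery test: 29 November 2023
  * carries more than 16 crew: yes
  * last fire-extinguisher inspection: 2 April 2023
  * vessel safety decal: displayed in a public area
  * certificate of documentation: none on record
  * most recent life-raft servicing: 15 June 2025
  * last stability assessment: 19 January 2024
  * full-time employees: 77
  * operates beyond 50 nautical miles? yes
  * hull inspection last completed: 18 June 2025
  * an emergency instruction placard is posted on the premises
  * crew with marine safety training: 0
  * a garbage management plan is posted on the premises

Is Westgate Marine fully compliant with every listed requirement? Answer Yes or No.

No

1. condition 'operates beyond 50 nautical miles' holds; fire-extinguisher inspection 938 days ago vs limit 730 → not met
2. emergency instruction placard present → met
3. certificate of documentation absent → not met
4. EPIRB battery test 697 days ago vs limit 730 → met
5. crew with marine safety training 0 < 2 → not met
6. garbage management plan present → met
7. life-raft servicing 133 days ago vs limit 120 → not met
8. condition 'carries more than 16 crew' holds; vessel safety decal present → met
9. hull inspection 130 days ago vs limit 120 → not met
10. stability assessment 646 days ago vs limit 730 → met
Not met: 1, 3, 5, 7, 9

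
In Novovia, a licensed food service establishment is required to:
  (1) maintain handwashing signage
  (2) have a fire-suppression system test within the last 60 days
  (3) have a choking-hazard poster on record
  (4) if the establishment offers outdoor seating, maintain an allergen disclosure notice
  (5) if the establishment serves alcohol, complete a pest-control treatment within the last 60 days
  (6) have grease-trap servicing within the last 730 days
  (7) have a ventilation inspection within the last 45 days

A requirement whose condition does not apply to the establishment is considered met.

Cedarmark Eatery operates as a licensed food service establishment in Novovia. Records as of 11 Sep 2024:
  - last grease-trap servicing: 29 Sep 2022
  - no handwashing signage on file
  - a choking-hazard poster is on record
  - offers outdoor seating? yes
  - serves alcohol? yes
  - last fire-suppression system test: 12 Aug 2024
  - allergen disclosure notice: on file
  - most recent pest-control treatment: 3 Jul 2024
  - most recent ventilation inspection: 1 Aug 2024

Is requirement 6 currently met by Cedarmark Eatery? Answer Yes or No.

6. grease-trap servicing 713 days ago vs limit 730 → met

Yes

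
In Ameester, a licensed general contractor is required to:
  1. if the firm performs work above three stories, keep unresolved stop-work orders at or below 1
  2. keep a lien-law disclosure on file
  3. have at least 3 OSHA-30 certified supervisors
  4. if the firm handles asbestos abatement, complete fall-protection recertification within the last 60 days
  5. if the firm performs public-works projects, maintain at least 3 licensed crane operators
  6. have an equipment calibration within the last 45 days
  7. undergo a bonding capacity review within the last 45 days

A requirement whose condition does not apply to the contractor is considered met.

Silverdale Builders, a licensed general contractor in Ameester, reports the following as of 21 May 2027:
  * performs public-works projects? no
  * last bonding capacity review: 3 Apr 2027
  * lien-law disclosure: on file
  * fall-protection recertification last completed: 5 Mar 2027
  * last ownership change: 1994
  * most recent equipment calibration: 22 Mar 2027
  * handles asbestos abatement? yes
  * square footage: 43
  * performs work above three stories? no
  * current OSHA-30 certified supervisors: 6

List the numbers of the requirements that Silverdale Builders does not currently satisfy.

4, 6, 7

1. condition 'performs work above three stories' does not hold → requirement n/a → met
2. lien-law disclosure present → met
3. OSHA-30 certified supervisors 6 ≥ 3 → met
4. condition 'handles asbestos abatement' holds; fall-protection recertification 77 days ago vs limit 60 → not met
5. condition 'performs public-works projects' does not hold → requirement n/a → met
6. equipment calibration 60 days ago vs limit 45 → not met
7. bonding capacity review 48 days ago vs limit 45 → not met
Not met: 4, 6, 7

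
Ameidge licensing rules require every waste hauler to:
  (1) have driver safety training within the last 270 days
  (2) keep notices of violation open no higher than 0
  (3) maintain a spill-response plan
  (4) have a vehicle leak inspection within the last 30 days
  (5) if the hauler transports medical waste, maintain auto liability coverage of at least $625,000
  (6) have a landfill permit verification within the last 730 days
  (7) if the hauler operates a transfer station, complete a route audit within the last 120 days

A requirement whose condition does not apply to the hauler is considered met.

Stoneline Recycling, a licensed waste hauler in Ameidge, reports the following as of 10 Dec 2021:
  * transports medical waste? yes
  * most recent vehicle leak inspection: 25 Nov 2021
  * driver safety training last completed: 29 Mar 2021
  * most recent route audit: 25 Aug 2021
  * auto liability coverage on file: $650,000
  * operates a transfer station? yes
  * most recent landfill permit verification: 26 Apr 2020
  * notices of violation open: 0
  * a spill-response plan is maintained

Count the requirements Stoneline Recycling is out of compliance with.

1. driver safety training 256 days ago vs limit 270 → met
2. notices of violation open 0 ≤ 0 → met
3. spill-response plan present → met
4. vehicle leak inspection 15 days ago vs limit 30 → met
5. condition 'transports medical waste' holds; auto liability coverage $650,000 ≥ $625,000 → met
6. landfill permit verification 593 days ago vs limit 730 → met
7. condition 'operates a transfer station' holds; route audit 107 days ago vs limit 120 → met
Not met: 0 of 7

0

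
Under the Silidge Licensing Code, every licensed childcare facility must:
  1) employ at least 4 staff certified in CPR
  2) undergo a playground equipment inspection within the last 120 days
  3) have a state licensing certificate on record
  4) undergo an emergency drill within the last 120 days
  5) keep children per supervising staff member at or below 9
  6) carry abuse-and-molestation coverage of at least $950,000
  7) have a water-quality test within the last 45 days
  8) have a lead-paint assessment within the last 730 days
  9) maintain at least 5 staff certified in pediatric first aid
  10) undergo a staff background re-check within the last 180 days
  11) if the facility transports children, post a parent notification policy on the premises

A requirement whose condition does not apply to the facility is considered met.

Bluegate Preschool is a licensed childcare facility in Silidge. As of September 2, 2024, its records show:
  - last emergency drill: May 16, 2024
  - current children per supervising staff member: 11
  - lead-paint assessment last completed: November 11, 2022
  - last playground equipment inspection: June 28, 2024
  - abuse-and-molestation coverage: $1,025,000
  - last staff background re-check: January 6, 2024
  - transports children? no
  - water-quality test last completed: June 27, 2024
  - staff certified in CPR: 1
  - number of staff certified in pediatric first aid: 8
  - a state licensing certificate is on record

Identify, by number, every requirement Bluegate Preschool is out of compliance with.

1. staff certified in CPR 1 < 4 → not met
2. playground equipment inspection 66 days ago vs limit 120 → met
3. state licensing certificate present → met
4. emergency drill 109 days ago vs limit 120 → met
5. children per supervising staff member 11 > 9 → not met
6. abuse-and-molestation coverage $1,025,000 ≥ $950,000 → met
7. water-quality test 67 days ago vs limit 45 → not met
8. lead-paint assessment 661 days ago vs limit 730 → met
9. staff certified in pediatric first aid 8 ≥ 5 → met
10. staff background re-check 240 days ago vs limit 180 → not met
11. condition 'transports children' does not hold → requirement n/a → met
Not met: 1, 5, 7, 10

1, 5, 7, 10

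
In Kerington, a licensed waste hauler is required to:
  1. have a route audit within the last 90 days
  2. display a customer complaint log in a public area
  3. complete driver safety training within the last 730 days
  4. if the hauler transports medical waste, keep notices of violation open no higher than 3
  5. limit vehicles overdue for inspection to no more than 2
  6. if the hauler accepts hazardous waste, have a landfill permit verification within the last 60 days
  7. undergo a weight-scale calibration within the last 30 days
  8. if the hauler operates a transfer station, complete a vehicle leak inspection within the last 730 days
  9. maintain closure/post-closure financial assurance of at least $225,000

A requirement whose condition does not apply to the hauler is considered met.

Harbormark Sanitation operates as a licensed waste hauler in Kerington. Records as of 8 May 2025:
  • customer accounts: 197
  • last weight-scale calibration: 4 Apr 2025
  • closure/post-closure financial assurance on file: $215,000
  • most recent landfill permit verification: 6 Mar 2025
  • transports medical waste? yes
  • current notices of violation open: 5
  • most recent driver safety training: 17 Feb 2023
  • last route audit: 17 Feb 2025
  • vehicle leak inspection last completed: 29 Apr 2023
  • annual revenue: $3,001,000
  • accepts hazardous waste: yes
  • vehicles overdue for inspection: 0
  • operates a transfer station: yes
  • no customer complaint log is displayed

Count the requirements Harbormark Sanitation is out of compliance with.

1. route audit 80 days ago vs limit 90 → met
2. customer complaint log absent → not met
3. driver safety training 811 days ago vs limit 730 → not met
4. condition 'transports medical waste' holds; notices of violation open 5 > 3 → not met
5. vehicles overdue for inspection 0 ≤ 2 → met
6. condition 'accepts hazardous waste' holds; landfill permit verification 63 days ago vs limit 60 → not met
7. weight-scale calibration 34 days ago vs limit 30 → not met
8. condition 'operates a transfer station' holds; vehicle leak inspection 740 days ago vs limit 730 → not met
9. closure/post-closure financial assurance $215,000 < $225,000 → not met
Not met: 7 of 9

7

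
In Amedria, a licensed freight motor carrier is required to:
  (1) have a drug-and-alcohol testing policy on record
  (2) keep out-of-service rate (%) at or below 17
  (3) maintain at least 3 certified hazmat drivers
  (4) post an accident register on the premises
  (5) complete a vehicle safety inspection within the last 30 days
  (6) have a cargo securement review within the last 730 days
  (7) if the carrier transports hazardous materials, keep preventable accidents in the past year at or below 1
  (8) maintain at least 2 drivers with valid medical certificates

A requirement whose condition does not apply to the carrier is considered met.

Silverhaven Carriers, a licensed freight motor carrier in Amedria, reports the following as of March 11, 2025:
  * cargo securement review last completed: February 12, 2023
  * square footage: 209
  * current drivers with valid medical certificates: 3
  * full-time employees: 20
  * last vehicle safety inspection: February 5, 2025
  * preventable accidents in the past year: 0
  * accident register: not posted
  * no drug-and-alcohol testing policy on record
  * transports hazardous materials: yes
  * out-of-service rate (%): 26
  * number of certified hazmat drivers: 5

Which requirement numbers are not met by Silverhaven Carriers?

1, 2, 4, 5, 6

1. drug-and-alcohol testing policy absent → not met
2. out-of-service rate (%) 26 > 17 → not met
3. certified hazmat drivers 5 ≥ 3 → met
4. accident register absent → not met
5. vehicle safety inspection 34 days ago vs limit 30 → not met
6. cargo securement review 758 days ago vs limit 730 → not met
7. condition 'transports hazardous materials' holds; preventable accidents in the past year 0 ≤ 1 → met
8. drivers with valid medical certificates 3 ≥ 2 → met
Not met: 1, 2, 4, 5, 6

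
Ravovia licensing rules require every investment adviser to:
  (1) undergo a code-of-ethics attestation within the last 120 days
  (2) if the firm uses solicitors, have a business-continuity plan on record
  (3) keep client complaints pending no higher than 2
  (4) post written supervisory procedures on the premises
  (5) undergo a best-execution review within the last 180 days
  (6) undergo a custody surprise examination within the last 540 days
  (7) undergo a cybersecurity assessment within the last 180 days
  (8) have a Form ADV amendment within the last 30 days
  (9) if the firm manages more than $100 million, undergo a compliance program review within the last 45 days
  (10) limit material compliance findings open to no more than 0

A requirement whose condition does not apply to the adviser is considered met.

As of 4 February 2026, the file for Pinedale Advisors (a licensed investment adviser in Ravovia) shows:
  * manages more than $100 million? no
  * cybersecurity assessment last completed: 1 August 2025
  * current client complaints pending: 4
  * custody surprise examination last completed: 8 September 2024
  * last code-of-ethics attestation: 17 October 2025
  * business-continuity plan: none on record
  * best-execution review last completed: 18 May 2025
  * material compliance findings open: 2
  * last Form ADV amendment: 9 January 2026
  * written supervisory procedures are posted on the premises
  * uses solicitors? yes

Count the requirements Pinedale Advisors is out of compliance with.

5

1. code-of-ethics attestation 110 days ago vs limit 120 → met
2. condition 'uses solicitors' holds; business-continuity plan absent → not met
3. client complaints pending 4 > 2 → not met
4. written supervisory procedures present → met
5. best-execution review 262 days ago vs limit 180 → not met
6. custody surprise examination 514 days ago vs limit 540 → met
7. cybersecurity assessment 187 days ago vs limit 180 → not met
8. Form ADV amendment 26 days ago vs limit 30 → met
9. condition 'manages more than $100 million' does not hold → requirement n/a → met
10. material compliance findings open 2 > 0 → not met
Not met: 5 of 10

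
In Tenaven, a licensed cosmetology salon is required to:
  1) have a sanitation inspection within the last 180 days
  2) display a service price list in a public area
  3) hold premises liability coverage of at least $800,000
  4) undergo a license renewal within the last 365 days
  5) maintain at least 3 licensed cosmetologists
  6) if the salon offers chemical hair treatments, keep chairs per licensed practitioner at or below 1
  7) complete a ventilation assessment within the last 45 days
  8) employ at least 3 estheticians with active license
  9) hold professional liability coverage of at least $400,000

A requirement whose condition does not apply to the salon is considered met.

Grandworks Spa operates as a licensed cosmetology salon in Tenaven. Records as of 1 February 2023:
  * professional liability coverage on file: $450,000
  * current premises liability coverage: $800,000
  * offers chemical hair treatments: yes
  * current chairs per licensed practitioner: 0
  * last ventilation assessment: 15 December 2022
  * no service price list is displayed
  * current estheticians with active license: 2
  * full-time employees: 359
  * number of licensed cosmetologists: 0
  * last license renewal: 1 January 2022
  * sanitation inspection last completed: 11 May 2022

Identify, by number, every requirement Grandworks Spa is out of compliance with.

1, 2, 4, 5, 7, 8

1. sanitation inspection 266 days ago vs limit 180 → not met
2. service price list absent → not met
3. premises liability coverage $800,000 ≥ $800,000 → met
4. license renewal 396 days ago vs limit 365 → not met
5. licensed cosmetologists 0 < 3 → not met
6. condition 'offers chemical hair treatments' holds; chairs per licensed practitioner 0 ≤ 1 → met
7. ventilation assessment 48 days ago vs limit 45 → not met
8. estheticians with active license 2 < 3 → not met
9. professional liability coverage $450,000 ≥ $400,000 → met
Not met: 1, 2, 4, 5, 7, 8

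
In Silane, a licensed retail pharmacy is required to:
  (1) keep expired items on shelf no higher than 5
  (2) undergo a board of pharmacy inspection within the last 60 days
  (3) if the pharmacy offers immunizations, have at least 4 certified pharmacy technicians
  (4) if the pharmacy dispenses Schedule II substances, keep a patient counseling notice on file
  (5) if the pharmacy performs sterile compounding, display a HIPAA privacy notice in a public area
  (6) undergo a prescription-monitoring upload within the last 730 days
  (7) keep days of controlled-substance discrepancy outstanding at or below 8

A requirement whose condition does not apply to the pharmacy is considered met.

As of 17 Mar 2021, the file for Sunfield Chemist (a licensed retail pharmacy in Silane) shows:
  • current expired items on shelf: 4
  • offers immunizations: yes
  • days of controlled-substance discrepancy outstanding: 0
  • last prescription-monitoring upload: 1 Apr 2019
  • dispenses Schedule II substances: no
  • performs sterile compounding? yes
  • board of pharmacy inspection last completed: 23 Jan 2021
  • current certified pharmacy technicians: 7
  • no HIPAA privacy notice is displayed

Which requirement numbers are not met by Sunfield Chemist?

1. expired items on shelf 4 ≤ 5 → met
2. board of pharmacy inspection 53 days ago vs limit 60 → met
3. condition 'offers immunizations' holds; certified pharmacy technicians 7 ≥ 4 → met
4. condition 'dispenses Schedule II substances' does not hold → requirement n/a → met
5. condition 'performs sterile compounding' holds; HIPAA privacy notice absent → not met
6. prescription-monitoring upload 716 days ago vs limit 730 → met
7. days of controlled-substance discrepancy outstanding 0 ≤ 8 → met
Not met: 5

5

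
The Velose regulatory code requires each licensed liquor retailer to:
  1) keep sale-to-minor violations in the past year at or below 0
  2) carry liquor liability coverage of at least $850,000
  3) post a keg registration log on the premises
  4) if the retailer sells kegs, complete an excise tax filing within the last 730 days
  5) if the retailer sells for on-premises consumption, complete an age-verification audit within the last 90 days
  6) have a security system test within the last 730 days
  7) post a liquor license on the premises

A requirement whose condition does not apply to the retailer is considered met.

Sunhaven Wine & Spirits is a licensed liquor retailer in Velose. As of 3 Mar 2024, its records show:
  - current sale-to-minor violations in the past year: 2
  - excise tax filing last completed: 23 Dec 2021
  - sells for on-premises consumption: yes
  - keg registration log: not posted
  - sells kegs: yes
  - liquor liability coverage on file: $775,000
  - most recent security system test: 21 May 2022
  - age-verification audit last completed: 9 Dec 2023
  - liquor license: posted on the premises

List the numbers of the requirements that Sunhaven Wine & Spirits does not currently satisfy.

1, 2, 3, 4

1. sale-to-minor violations in the past year 2 > 0 → not met
2. liquor liability coverage $775,000 < $850,000 → not met
3. keg registration log absent → not met
4. condition 'sells kegs' holds; excise tax filing 801 days ago vs limit 730 → not met
5. condition 'sells for on-premises consumption' holds; age-verification audit 85 days ago vs limit 90 → met
6. security system test 652 days ago vs limit 730 → met
7. liquor license present → met
Not met: 1, 2, 3, 4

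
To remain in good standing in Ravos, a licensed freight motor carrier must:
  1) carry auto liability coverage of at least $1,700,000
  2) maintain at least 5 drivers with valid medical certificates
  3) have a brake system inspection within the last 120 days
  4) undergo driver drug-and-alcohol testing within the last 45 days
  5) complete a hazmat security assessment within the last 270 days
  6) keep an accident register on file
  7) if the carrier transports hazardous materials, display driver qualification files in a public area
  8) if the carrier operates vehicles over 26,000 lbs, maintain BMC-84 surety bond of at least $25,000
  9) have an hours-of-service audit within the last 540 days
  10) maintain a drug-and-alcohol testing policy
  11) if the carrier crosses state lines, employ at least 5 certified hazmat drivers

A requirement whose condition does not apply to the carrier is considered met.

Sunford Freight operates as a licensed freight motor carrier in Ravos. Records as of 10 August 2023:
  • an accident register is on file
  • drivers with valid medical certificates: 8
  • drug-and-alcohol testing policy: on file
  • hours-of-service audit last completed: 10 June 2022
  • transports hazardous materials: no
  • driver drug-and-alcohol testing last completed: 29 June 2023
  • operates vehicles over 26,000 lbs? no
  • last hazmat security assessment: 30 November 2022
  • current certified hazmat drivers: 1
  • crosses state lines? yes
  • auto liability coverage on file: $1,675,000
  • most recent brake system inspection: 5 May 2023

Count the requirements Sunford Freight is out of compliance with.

1. auto liability coverage $1,675,000 < $1,700,000 → not met
2. drivers with valid medical certificates 8 ≥ 5 → met
3. brake system inspection 97 days ago vs limit 120 → met
4. driver drug-and-alcohol testing 42 days ago vs limit 45 → met
5. hazmat security assessment 253 days ago vs limit 270 → met
6. accident register present → met
7. condition 'transports hazardous materials' does not hold → requirement n/a → met
8. condition 'operates vehicles over 26,000 lbs' does not hold → requirement n/a → met
9. hours-of-service audit 426 days ago vs limit 540 → met
10. drug-and-alcohol testing policy present → met
11. condition 'crosses state lines' holds; certified hazmat drivers 1 < 5 → not met
Not met: 2 of 11

2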